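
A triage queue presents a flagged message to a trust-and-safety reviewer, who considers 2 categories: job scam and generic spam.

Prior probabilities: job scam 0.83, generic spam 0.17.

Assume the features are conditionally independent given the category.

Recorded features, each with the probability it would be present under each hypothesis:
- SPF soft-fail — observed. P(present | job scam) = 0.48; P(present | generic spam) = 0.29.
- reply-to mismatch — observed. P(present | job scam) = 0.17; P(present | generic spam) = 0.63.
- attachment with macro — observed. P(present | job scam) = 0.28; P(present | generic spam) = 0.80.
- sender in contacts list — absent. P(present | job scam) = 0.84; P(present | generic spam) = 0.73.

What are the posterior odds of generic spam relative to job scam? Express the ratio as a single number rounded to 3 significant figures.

Unnormalized posterior weight (prior times the feature likelihoods) for each of the two hypotheses (using 1 − P(present | H) for each absent feature):
  generic spam: 0.17 × 0.29 × 0.63 × 0.80 × (1 − 0.73) = 0.0067087
  job scam: 0.83 × 0.48 × 0.17 × 0.28 × (1 − 0.84) = 0.0030342
Odds(generic spam : job scam) = 0.0067087 / 0.0030342 ≈ 2.21.

2.21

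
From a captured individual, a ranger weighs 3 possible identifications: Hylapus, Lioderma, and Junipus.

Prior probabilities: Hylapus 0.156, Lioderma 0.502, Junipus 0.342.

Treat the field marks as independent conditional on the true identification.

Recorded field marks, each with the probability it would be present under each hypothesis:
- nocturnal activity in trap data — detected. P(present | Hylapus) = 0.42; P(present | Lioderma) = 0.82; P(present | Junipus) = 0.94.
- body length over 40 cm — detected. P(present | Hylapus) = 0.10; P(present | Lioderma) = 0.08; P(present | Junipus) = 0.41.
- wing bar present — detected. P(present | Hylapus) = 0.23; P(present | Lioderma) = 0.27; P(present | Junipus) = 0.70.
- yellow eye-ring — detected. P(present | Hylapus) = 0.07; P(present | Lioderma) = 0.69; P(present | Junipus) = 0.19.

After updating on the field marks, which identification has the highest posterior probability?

Multiply each prior by the joint likelihood of the field mark pattern:
  Hylapus: 0.156 × 0.42 × 0.10 × 0.23 × 0.07 = 0.00010549
  Lioderma: 0.502 × 0.82 × 0.08 × 0.27 × 0.69 = 0.0061351
  Junipus: 0.342 × 0.94 × 0.41 × 0.70 × 0.19 = 0.01753
Marginal likelihood of the evidence = 0.023771.
P(Hylapus | evidence) ≈ 0.00010549 / 0.023771 ≈ 0.004
P(Lioderma | evidence) ≈ 0.0061351 / 0.023771 ≈ 0.258
P(Junipus | evidence) ≈ 0.01753 / 0.023771 ≈ 0.737
The largest is 0.737, so Junipus is most probable.

Junipus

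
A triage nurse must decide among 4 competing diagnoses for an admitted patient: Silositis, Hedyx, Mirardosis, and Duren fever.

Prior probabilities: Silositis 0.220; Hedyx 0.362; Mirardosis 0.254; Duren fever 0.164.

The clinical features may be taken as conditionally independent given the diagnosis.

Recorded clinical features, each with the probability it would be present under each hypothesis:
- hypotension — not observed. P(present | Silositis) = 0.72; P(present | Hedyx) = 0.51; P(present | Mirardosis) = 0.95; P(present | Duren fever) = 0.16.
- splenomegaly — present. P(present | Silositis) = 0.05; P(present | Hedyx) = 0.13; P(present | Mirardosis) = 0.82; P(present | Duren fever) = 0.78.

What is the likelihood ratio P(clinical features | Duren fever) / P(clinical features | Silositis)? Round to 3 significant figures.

Take the product of per-clinical feature likelihoods under each hypothesis (using 1 − P(present | H) for each absent clinical feature), then divide.
  Duren fever: (1 − 0.16) × 0.78 = 0.6552
  Silositis: (1 − 0.72) × 0.05 = 0.014
Bayes factor = 0.6552 / 0.014 ≈ 46.8

46.8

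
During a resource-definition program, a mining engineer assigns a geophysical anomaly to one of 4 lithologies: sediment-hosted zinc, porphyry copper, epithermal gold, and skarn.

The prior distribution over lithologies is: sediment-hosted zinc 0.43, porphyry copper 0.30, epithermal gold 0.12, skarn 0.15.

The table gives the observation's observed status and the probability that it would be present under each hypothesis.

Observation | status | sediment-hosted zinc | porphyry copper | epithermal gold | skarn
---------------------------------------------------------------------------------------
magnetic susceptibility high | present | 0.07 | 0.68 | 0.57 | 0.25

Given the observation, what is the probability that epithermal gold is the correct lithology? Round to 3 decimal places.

For each hypothesis, the unnormalized posterior weight is prior × likelihood:
  sediment-hosted zinc: 0.43 × 0.07 = 0.0301
  porphyry copper: 0.30 × 0.68 = 0.204
  epithermal gold: 0.12 × 0.57 = 0.0684
  skarn: 0.15 × 0.25 = 0.0375
Marginal likelihood of the evidence = 0.34.
P(epithermal gold | evidence) = 0.0684 / 0.34 ≈ 0.201.

0.201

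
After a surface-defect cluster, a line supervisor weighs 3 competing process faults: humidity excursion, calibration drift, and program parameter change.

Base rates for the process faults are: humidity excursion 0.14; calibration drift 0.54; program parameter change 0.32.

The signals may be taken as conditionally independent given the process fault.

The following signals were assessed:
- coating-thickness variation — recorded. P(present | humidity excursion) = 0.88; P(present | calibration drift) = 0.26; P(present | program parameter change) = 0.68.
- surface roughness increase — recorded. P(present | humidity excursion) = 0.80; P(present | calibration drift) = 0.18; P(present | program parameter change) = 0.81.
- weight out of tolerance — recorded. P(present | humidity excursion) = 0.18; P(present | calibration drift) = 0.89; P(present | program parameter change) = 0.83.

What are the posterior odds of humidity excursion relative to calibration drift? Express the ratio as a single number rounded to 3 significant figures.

0.789

Unnormalized posterior weight (prior times the signal likelihoods) for each of the two hypotheses:
  humidity excursion: 0.14 × 0.88 × 0.80 × 0.18 = 0.017741
  calibration drift: 0.54 × 0.26 × 0.18 × 0.89 = 0.022492
Posterior odds = 0.017741 / 0.022492 ≈ 0.789.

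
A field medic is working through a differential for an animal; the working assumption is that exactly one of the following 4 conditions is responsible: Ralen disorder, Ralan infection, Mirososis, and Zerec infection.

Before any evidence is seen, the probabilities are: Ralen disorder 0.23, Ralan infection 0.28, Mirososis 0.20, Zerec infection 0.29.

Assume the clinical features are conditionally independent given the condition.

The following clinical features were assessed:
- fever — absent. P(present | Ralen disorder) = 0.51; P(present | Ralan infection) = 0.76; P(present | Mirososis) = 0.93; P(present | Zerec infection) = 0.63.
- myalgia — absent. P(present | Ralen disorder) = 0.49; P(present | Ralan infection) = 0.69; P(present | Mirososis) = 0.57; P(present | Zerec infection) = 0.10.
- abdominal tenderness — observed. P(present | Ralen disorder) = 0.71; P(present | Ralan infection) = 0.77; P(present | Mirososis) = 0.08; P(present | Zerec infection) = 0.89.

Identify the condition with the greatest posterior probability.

Zerec infection

For each hypothesis, the unnormalized posterior weight is prior × product of the clinical feature likelihoods (using 1 − P(present | H) for each absent clinical feature):
  Ralen disorder: 0.23 × (1 − 0.51) × (1 − 0.49) × 0.71 = 0.040809
  Ralan infection: 0.28 × (1 − 0.76) × (1 − 0.69) × 0.77 = 0.016041
  Mirososis: 0.20 × (1 − 0.93) × (1 − 0.57) × 0.08 = 0.0004816
  Zerec infection: 0.29 × (1 − 0.63) × (1 − 0.10) × 0.89 = 0.085947
The unnormalized weights sum to 0.14328.
P(Ralen disorder | evidence) ≈ 0.040809 / 0.14328 ≈ 0.285
P(Ralan infection | evidence) ≈ 0.016041 / 0.14328 ≈ 0.112
P(Mirososis | evidence) ≈ 0.0004816 / 0.14328 ≈ 0.003
P(Zerec infection | evidence) ≈ 0.085947 / 0.14328 ≈ 0.600
The largest is 0.600, so Zerec infection is most probable.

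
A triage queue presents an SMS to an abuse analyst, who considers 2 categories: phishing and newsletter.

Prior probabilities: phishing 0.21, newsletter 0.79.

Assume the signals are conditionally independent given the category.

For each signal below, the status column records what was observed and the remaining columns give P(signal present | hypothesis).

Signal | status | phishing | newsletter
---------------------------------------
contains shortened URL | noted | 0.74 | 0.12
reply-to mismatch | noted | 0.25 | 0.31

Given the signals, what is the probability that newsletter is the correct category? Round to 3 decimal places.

0.431

For each hypothesis, the unnormalized posterior weight is prior × product of the signal likelihoods:
  phishing: 0.21 × 0.74 × 0.25 = 0.03885
  newsletter: 0.79 × 0.12 × 0.31 = 0.029388
The unnormalized weights sum to 0.068238.
P(newsletter | evidence) = 0.029388 / 0.068238 ≈ 0.431.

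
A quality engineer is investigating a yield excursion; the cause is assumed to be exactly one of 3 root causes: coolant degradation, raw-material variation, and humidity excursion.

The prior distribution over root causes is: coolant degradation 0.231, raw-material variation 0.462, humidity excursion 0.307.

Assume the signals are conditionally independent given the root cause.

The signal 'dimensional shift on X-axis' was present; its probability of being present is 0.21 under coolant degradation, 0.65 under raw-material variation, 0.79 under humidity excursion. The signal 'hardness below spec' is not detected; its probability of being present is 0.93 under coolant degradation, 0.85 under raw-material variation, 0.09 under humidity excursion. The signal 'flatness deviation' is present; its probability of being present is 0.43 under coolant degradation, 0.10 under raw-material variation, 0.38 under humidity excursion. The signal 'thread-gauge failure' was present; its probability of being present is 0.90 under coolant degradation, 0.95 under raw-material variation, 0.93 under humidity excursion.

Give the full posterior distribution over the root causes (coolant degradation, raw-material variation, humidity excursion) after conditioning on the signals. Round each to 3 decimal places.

0.016, 0.051, 0.933

By Bayes' rule with conditional independence, the unnormalized weight for each hypothesis is prior × ∏ likelihoods (using 1 − P(present | H) for each absent signal):
  coolant degradation: 0.231 × 0.21 × (1 − 0.93) × 0.43 × 0.90 = 0.0013141
  raw-material variation: 0.462 × 0.65 × (1 − 0.85) × 0.10 × 0.95 = 0.0042793
  humidity excursion: 0.307 × 0.79 × (1 − 0.09) × 0.38 × 0.93 = 0.077996
Normalizing constant Z = 0.0013141 + 0.0042793 + 0.077996 = 0.08359.
P(coolant degradation | evidence) = 0.0013141 / 0.08359 ≈ 0.016
P(raw-material variation | evidence) = 0.0042793 / 0.08359 ≈ 0.051
P(humidity excursion | evidence) = 0.077996 / 0.08359 ≈ 0.933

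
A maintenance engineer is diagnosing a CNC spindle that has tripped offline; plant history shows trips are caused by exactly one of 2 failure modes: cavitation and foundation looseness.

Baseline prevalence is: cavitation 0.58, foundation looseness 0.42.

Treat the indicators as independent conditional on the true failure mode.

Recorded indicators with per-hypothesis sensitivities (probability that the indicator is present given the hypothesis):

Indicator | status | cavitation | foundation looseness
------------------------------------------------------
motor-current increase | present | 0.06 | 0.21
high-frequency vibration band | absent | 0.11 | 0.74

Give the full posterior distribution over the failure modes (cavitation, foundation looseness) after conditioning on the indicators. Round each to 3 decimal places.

Multiply each prior by the joint likelihood of the indicator pattern (using 1 − P(present | H) for each absent indicator):
  cavitation: 0.58 × 0.06 × (1 − 0.11) = 0.030972
  foundation looseness: 0.42 × 0.21 × (1 − 0.74) = 0.022932
The unnormalized weights sum to 0.053904.
P(cavitation | evidence) = 0.030972 / 0.053904 ≈ 0.575
P(foundation looseness | evidence) = 0.022932 / 0.053904 ≈ 0.425

0.575, 0.425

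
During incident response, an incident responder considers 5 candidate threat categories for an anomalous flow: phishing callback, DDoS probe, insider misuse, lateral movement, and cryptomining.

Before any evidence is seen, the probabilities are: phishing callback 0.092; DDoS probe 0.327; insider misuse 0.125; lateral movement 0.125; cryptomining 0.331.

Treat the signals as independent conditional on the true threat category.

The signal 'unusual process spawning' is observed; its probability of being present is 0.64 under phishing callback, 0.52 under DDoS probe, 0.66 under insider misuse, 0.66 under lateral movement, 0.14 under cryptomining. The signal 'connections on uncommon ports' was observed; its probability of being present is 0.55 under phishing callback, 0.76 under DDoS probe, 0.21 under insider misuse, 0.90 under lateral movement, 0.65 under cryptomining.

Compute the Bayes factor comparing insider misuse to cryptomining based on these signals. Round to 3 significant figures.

1.52

Take the product of per-signal likelihoods under each hypothesis, then divide.
  insider misuse: 0.66 × 0.21 = 0.1386
  cryptomining: 0.14 × 0.65 = 0.091
Bayes factor = 0.1386 / 0.091 ≈ 1.52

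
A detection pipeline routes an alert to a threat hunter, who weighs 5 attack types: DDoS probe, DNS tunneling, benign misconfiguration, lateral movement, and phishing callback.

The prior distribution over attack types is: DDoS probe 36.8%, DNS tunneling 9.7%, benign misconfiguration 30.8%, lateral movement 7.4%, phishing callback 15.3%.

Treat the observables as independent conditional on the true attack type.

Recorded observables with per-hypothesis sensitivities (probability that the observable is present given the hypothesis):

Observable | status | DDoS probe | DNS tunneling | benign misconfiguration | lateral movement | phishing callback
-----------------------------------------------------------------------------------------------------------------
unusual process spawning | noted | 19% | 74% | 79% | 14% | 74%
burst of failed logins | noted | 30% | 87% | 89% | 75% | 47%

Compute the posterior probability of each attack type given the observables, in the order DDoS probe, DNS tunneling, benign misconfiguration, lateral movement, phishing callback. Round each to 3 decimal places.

0.058, 0.173, 0.600, 0.022, 0.147

For each hypothesis, the unnormalized posterior weight is prior × product of the observable likelihoods:
  DDoS probe: 0.368 × 0.19 × 0.30 = 0.020976
  DNS tunneling: 0.097 × 0.74 × 0.87 = 0.062449
  benign misconfiguration: 0.308 × 0.79 × 0.89 = 0.21655
  lateral movement: 0.074 × 0.14 × 0.75 = 0.00777
  phishing callback: 0.153 × 0.74 × 0.47 = 0.053213
Marginal likelihood of the evidence = 0.36096.
P(DDoS probe | evidence) = 0.020976 / 0.36096 ≈ 0.058
P(DNS tunneling | evidence) = 0.062449 / 0.36096 ≈ 0.173
P(benign misconfiguration | evidence) = 0.21655 / 0.36096 ≈ 0.600
P(lateral movement | evidence) = 0.00777 / 0.36096 ≈ 0.022
P(phishing callback | evidence) = 0.053213 / 0.36096 ≈ 0.147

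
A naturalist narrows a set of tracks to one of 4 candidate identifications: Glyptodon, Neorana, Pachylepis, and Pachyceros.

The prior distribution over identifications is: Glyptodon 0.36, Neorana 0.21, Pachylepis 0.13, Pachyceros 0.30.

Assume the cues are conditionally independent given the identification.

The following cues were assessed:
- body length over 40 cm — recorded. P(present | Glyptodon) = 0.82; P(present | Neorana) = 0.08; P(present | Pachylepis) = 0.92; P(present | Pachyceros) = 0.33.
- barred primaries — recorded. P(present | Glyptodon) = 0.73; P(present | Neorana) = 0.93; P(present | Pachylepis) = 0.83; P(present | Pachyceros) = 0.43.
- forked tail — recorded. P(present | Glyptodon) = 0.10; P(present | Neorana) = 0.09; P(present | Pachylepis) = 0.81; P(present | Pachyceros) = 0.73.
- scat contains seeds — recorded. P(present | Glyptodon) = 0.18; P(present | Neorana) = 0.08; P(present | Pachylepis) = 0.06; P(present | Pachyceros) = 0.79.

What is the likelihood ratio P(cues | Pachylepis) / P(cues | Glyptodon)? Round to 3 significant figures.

3.44

Take the product of per-cue likelihoods under each hypothesis, then divide.
  Pachylepis: 0.92 × 0.83 × 0.81 × 0.06 = 0.037111
  Glyptodon: 0.82 × 0.73 × 0.10 × 0.18 = 0.010775
Bayes factor = 0.037111 / 0.010775 ≈ 3.44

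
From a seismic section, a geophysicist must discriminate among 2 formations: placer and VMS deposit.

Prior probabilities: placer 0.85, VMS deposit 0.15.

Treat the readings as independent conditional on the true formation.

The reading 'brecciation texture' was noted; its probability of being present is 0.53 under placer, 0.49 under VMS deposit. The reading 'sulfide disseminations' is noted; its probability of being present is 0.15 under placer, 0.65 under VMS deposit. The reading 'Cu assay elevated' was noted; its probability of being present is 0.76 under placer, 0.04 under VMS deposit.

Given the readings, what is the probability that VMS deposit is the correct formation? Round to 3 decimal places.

0.036

For each hypothesis, the unnormalized posterior weight is prior × product of the reading likelihoods:
  placer: 0.85 × 0.53 × 0.15 × 0.76 = 0.051357
  VMS deposit: 0.15 × 0.49 × 0.65 × 0.04 = 0.001911
Marginal likelihood of the evidence = 0.053268.
P(VMS deposit | evidence) = 0.001911 / 0.053268 ≈ 0.036.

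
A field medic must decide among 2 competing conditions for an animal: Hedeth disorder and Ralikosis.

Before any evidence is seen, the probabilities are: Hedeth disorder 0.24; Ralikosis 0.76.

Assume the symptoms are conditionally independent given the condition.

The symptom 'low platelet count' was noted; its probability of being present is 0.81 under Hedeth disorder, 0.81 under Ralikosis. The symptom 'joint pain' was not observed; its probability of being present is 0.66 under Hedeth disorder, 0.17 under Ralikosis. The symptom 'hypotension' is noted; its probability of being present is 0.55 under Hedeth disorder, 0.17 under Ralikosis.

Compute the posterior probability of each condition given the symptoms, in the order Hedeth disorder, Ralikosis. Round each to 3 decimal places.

0.295, 0.705

For each hypothesis, the unnormalized posterior weight is prior × product of the symptom likelihoods (using 1 − P(present | H) for each absent symptom):
  Hedeth disorder: 0.24 × 0.81 × (1 − 0.66) × 0.55 = 0.036353
  Ralikosis: 0.76 × 0.81 × (1 − 0.17) × 0.17 = 0.086861
Normalizing constant Z = 0.036353 + 0.086861 = 0.12321.
P(Hedeth disorder | evidence) = 0.036353 / 0.12321 ≈ 0.295
P(Ralikosis | evidence) = 0.086861 / 0.12321 ≈ 0.705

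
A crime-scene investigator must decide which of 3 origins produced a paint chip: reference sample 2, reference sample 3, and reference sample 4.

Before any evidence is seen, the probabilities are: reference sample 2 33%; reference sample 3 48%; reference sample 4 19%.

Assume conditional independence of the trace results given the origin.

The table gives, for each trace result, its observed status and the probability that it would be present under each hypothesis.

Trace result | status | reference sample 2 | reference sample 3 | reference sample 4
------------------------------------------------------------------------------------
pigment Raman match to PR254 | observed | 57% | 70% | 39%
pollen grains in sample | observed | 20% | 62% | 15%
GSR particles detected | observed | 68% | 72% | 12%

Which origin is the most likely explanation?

By Bayes' rule with conditional independence, the unnormalized weight for each hypothesis is prior × ∏ likelihoods:
  reference sample 2: 0.33 × 0.57 × 0.20 × 0.68 = 0.025582
  reference sample 3: 0.48 × 0.70 × 0.62 × 0.72 = 0.14999
  reference sample 4: 0.19 × 0.39 × 0.15 × 0.12 = 0.0013338
Normalizing constant Z = 0.025582 + 0.14999 + 0.0013338 = 0.17691.
P(reference sample 2 | evidence) ≈ 0.025582 / 0.17691 ≈ 0.145
P(reference sample 3 | evidence) ≈ 0.14999 / 0.17691 ≈ 0.848
P(reference sample 4 | evidence) ≈ 0.0013338 / 0.17691 ≈ 0.008
The largest is 0.848, so reference sample 3 is most probable.

reference sample 3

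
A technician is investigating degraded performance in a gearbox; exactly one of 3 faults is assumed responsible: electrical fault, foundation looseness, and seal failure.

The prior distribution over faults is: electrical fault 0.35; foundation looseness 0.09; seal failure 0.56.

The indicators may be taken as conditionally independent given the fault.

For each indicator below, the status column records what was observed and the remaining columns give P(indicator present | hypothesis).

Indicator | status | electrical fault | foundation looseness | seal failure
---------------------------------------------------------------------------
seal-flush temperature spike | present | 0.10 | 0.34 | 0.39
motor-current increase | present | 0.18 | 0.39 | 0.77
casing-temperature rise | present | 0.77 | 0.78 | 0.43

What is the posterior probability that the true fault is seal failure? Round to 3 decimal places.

By Bayes' rule with conditional independence, the unnormalized weight for each hypothesis is prior × ∏ likelihoods:
  electrical fault: 0.35 × 0.10 × 0.18 × 0.77 = 0.004851
  foundation looseness: 0.09 × 0.34 × 0.39 × 0.78 = 0.0093085
  seal failure: 0.56 × 0.39 × 0.77 × 0.43 = 0.072312
The unnormalized weights sum to 0.086472.
P(seal failure | evidence) = 0.072312 / 0.086472 ≈ 0.836.

0.836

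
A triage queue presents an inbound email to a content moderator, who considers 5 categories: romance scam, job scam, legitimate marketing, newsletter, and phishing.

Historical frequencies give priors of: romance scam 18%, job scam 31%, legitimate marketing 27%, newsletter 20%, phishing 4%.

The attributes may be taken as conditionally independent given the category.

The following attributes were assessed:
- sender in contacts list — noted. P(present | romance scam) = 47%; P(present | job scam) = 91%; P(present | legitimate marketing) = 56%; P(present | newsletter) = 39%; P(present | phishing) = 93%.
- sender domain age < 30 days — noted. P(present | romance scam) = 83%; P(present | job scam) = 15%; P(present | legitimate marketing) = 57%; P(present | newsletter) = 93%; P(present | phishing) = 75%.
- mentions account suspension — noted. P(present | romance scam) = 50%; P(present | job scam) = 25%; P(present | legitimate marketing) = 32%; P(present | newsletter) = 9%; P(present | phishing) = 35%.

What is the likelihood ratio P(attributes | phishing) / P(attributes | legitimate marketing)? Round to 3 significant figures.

2.39

The Bayes factor is the ratio of the joint likelihoods of the attribute pattern under the two hypotheses.
  phishing: 0.93 × 0.75 × 0.35 = 0.24412
  legitimate marketing: 0.56 × 0.57 × 0.32 = 0.10214
Bayes factor = 0.24412 / 0.10214 ≈ 2.39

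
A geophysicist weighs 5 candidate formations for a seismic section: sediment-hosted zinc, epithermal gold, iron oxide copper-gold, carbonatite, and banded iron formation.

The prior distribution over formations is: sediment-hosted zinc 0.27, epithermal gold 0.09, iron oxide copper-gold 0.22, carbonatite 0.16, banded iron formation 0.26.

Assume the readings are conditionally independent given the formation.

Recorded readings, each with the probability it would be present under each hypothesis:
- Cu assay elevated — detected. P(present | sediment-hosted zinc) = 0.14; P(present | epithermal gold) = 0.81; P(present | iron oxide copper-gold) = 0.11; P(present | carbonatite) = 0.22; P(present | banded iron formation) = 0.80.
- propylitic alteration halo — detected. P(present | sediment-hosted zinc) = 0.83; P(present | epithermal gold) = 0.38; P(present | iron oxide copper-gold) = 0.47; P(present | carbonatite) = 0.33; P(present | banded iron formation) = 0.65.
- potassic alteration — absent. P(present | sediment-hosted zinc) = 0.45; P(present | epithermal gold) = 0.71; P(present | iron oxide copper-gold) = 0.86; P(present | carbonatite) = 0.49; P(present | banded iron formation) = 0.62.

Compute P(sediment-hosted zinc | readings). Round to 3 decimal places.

By Bayes' rule with conditional independence, the unnormalized weight for each hypothesis is prior × ∏ likelihoods (using 1 − P(present | H) for each absent reading):
  sediment-hosted zinc: 0.27 × 0.14 × 0.83 × (1 − 0.45) = 0.017256
  epithermal gold: 0.09 × 0.81 × 0.38 × (1 − 0.71) = 0.0080336
  iron oxide copper-gold: 0.22 × 0.11 × 0.47 × (1 − 0.86) = 0.0015924
  carbonatite: 0.16 × 0.22 × 0.33 × (1 − 0.49) = 0.0059242
  banded iron formation: 0.26 × 0.80 × 0.65 × (1 − 0.62) = 0.051376
Marginal likelihood of the evidence = 0.084182.
P(sediment-hosted zinc | evidence) = 0.017256 / 0.084182 ≈ 0.205.

0.205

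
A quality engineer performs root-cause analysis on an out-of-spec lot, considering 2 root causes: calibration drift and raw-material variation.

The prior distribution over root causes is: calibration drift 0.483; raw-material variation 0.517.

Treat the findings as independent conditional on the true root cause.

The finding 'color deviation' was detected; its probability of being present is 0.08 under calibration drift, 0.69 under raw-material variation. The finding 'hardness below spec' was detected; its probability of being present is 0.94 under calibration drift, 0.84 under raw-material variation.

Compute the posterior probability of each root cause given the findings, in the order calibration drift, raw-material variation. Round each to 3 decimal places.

For each hypothesis, the unnormalized posterior weight is prior × product of the finding likelihoods:
  calibration drift: 0.483 × 0.08 × 0.94 = 0.036322
  raw-material variation: 0.517 × 0.69 × 0.84 = 0.29965
Marginal likelihood of the evidence = 0.33597.
P(calibration drift | evidence) = 0.036322 / 0.33597 ≈ 0.108
P(raw-material variation | evidence) = 0.29965 / 0.33597 ≈ 0.892

0.108, 0.892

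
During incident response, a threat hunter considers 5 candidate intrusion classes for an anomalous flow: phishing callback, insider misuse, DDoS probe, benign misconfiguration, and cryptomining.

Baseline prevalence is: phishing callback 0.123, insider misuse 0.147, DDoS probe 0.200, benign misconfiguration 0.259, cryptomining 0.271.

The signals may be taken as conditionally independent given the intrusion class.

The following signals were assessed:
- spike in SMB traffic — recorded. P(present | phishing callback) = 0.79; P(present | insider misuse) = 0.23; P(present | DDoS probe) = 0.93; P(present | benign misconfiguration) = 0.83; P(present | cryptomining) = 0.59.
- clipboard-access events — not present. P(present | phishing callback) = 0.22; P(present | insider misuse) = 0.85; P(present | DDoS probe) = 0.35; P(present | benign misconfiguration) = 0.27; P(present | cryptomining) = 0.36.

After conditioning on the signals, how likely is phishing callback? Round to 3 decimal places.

0.164

For each hypothesis, the unnormalized posterior weight is prior × product of the signal likelihoods (using 1 − P(present | H) for each absent signal):
  phishing callback: 0.123 × 0.79 × (1 − 0.22) = 0.075793
  insider misuse: 0.147 × 0.23 × (1 − 0.85) = 0.0050715
  DDoS probe: 0.200 × 0.93 × (1 − 0.35) = 0.1209
  benign misconfiguration: 0.259 × 0.83 × (1 − 0.27) = 0.15693
  cryptomining: 0.271 × 0.59 × (1 − 0.36) = 0.10233
The unnormalized weights sum to 0.46102.
P(phishing callback | evidence) = 0.075793 / 0.46102 ≈ 0.164.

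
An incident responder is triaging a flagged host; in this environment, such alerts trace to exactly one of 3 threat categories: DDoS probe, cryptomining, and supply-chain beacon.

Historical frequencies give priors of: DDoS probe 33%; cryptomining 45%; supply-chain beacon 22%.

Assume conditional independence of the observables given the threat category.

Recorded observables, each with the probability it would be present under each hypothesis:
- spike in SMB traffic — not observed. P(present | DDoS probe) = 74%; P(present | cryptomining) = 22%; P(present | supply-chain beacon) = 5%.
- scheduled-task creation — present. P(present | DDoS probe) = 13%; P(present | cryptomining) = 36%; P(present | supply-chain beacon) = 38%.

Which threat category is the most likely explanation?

By Bayes' rule with conditional independence, the unnormalized weight for each hypothesis is prior × ∏ likelihoods (using 1 − P(present | H) for each absent observable):
  DDoS probe: 0.33 × (1 − 0.74) × 0.13 = 0.011154
  cryptomining: 0.45 × (1 − 0.22) × 0.36 = 0.12636
  supply-chain beacon: 0.22 × (1 − 0.05) × 0.38 = 0.07942
Normalizing constant Z = 0.011154 + 0.12636 + 0.07942 = 0.21693.
P(DDoS probe | evidence) ≈ 0.011154 / 0.21693 ≈ 0.051
P(cryptomining | evidence) ≈ 0.12636 / 0.21693 ≈ 0.582
P(supply-chain beacon | evidence) ≈ 0.07942 / 0.21693 ≈ 0.366
The largest is 0.582, so cryptomining is most probable.

cryptomining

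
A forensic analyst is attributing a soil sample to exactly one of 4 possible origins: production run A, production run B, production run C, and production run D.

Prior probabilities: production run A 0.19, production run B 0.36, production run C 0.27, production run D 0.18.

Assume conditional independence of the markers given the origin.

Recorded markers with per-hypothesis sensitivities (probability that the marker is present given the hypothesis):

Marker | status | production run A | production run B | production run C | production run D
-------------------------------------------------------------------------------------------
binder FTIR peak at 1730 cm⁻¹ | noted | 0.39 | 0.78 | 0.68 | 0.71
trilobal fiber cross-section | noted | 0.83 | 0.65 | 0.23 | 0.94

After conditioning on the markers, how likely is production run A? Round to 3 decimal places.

0.151

By Bayes' rule with conditional independence, the unnormalized weight for each hypothesis is prior × ∏ likelihoods:
  production run A: 0.19 × 0.39 × 0.83 = 0.061503
  production run B: 0.36 × 0.78 × 0.65 = 0.18252
  production run C: 0.27 × 0.68 × 0.23 = 0.042228
  production run D: 0.18 × 0.71 × 0.94 = 0.12013
Marginal likelihood of the evidence = 0.40638.
P(production run A | evidence) = 0.061503 / 0.40638 ≈ 0.151.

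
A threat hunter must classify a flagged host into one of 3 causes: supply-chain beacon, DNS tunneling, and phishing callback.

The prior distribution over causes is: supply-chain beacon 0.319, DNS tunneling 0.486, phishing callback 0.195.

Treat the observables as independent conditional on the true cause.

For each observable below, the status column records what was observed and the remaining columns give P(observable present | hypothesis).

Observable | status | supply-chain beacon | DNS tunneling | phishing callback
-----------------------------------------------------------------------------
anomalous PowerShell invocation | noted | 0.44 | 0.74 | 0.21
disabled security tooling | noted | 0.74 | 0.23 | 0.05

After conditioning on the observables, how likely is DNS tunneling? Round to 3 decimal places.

0.439

By Bayes' rule with conditional independence, the unnormalized weight for each hypothesis is prior × ∏ likelihoods:
  supply-chain beacon: 0.319 × 0.44 × 0.74 = 0.10387
  DNS tunneling: 0.486 × 0.74 × 0.23 = 0.082717
  phishing callback: 0.195 × 0.21 × 0.05 = 0.0020475
Marginal likelihood of the evidence = 0.18863.
P(DNS tunneling | evidence) = 0.082717 / 0.18863 ≈ 0.439.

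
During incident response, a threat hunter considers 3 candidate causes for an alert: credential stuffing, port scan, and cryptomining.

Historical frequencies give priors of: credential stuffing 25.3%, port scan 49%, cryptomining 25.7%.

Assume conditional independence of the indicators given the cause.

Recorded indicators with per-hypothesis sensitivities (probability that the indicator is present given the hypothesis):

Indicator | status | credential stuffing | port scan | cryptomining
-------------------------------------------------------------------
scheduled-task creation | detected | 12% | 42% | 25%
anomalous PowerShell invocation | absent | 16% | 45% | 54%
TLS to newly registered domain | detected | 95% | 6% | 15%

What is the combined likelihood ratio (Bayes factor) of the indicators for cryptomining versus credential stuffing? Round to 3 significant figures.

Joint likelihood of the indicator pattern under each hypothesis (using 1 − P(present | H) for each absent indicator):
  cryptomining: 0.25 × (1 − 0.54) × 0.15 = 0.01725
  credential stuffing: 0.12 × (1 − 0.16) × 0.95 = 0.09576
Bayes factor = 0.01725 / 0.09576 ≈ 0.180

0.180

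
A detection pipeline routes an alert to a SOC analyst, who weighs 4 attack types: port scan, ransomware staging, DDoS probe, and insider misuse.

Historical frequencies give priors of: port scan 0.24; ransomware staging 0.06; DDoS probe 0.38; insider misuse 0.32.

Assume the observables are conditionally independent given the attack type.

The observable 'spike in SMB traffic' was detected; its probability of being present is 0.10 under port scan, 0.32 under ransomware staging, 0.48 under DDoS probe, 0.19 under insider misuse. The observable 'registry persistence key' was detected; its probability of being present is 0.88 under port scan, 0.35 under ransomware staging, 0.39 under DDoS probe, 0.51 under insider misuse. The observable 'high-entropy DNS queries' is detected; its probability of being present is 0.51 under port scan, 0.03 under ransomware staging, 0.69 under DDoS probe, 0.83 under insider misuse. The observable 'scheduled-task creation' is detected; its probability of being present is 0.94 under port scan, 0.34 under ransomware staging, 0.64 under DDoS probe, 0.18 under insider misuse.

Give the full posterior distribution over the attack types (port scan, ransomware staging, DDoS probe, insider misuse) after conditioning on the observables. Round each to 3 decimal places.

0.219, 0.001, 0.679, 0.100

For each hypothesis, the unnormalized posterior weight is prior × product of the observable likelihoods:
  port scan: 0.24 × 0.10 × 0.88 × 0.51 × 0.94 = 0.010125
  ransomware staging: 0.06 × 0.32 × 0.35 × 0.03 × 0.34 = 6.8544e-05
  DDoS probe: 0.38 × 0.48 × 0.39 × 0.69 × 0.64 = 0.031414
  insider misuse: 0.32 × 0.19 × 0.51 × 0.83 × 0.18 = 0.0046326
The unnormalized weights sum to 0.04624.
P(port scan | evidence) = 0.010125 / 0.04624 ≈ 0.219
P(ransomware staging | evidence) = 6.8544e-05 / 0.04624 ≈ 0.001
P(DDoS probe | evidence) = 0.031414 / 0.04624 ≈ 0.679
P(insider misuse | evidence) = 0.0046326 / 0.04624 ≈ 0.100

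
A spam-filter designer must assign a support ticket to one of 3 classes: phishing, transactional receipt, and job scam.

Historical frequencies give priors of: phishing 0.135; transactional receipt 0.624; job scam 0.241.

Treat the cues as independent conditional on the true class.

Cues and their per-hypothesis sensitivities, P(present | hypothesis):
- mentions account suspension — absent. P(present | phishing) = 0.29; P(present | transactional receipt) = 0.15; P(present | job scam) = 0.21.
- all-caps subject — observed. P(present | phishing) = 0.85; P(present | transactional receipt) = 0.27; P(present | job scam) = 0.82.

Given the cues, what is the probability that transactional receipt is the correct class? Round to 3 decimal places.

0.376

For each hypothesis, the unnormalized posterior weight is prior × product of the cue likelihoods (using 1 − P(present | H) for each absent cue):
  phishing: 0.135 × (1 − 0.29) × 0.85 = 0.081473
  transactional receipt: 0.624 × (1 − 0.15) × 0.27 = 0.14321
  job scam: 0.241 × (1 − 0.21) × 0.82 = 0.15612
Marginal likelihood of the evidence = 0.3808.
P(transactional receipt | evidence) = 0.14321 / 0.3808 ≈ 0.376.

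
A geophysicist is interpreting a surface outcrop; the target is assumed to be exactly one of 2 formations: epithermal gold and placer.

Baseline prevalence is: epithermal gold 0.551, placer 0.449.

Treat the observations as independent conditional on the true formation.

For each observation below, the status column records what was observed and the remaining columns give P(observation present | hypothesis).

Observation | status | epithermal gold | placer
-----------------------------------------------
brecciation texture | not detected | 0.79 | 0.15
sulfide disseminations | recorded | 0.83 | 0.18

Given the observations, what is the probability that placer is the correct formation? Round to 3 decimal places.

0.417

By Bayes' rule with conditional independence, the unnormalized weight for each hypothesis is prior × ∏ likelihoods (using 1 − P(present | H) for each absent observation):
  epithermal gold: 0.551 × (1 − 0.79) × 0.83 = 0.096039
  placer: 0.449 × (1 − 0.15) × 0.18 = 0.068697
The unnormalized weights sum to 0.16474.
P(placer | evidence) = 0.068697 / 0.16474 ≈ 0.417.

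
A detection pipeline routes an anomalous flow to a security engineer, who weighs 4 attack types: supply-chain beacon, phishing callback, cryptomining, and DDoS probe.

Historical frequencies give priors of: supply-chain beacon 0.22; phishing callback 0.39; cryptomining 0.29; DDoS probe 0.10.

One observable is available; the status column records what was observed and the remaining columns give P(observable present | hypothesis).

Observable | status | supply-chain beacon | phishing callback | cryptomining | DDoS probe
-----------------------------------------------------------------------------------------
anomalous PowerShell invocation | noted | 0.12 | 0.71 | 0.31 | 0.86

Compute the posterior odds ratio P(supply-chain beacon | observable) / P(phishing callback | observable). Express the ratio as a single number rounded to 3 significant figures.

Unnormalized posterior weight (prior times the observable likelihood) for each of the two hypotheses:
  supply-chain beacon: 0.22 × 0.12 = 0.0264
  phishing callback: 0.39 × 0.71 = 0.2769
Odds(supply-chain beacon : phishing callback) = 0.0264 / 0.2769 ≈ 0.0953.

0.0953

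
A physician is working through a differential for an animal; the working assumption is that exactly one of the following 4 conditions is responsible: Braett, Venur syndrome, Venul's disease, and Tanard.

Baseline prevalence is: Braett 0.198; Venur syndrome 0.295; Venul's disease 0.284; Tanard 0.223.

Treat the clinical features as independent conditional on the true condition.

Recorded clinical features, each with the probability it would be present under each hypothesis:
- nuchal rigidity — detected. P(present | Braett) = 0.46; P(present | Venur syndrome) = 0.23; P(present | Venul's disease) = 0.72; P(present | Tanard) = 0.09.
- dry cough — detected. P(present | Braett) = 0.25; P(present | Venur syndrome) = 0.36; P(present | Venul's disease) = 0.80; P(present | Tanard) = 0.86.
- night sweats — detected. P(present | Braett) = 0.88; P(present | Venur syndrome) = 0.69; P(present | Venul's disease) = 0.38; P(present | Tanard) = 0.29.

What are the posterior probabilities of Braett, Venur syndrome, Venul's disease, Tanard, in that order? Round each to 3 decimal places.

For each hypothesis, the unnormalized posterior weight is prior × product of the clinical feature likelihoods:
  Braett: 0.198 × 0.46 × 0.25 × 0.88 = 0.020038
  Venur syndrome: 0.295 × 0.23 × 0.36 × 0.69 = 0.016854
  Venul's disease: 0.284 × 0.72 × 0.80 × 0.38 = 0.062162
  Tanard: 0.223 × 0.09 × 0.86 × 0.29 = 0.0050055
Marginal likelihood of the evidence = 0.10406.
P(Braett | evidence) = 0.020038 / 0.10406 ≈ 0.193
P(Venur syndrome | evidence) = 0.016854 / 0.10406 ≈ 0.162
P(Venul's disease | evidence) = 0.062162 / 0.10406 ≈ 0.597
P(Tanard | evidence) = 0.0050055 / 0.10406 ≈ 0.048

0.193, 0.162, 0.597, 0.048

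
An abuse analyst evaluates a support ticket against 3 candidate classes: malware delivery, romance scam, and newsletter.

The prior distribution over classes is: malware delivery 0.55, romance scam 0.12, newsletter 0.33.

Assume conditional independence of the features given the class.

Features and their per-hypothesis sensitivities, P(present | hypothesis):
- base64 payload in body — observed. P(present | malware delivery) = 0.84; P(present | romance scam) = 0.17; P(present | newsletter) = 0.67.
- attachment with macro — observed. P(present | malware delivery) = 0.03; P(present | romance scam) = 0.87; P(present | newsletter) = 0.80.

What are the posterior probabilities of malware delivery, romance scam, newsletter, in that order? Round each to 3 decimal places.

By Bayes' rule with conditional independence, the unnormalized weight for each hypothesis is prior × ∏ likelihoods:
  malware delivery: 0.55 × 0.84 × 0.03 = 0.01386
  romance scam: 0.12 × 0.17 × 0.87 = 0.017748
  newsletter: 0.33 × 0.67 × 0.80 = 0.17688
Marginal likelihood of the evidence = 0.20849.
P(malware delivery | evidence) = 0.01386 / 0.20849 ≈ 0.066
P(romance scam | evidence) = 0.017748 / 0.20849 ≈ 0.085
P(newsletter | evidence) = 0.17688 / 0.20849 ≈ 0.848

0.066, 0.085, 0.848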